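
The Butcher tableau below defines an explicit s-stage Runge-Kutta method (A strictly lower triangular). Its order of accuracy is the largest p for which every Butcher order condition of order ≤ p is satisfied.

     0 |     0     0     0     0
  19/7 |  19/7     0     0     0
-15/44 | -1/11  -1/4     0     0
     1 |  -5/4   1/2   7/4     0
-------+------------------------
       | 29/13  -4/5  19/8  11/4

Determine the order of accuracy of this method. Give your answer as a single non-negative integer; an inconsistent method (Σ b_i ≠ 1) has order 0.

b = (29/13, -4/5, 19/8, 11/4)
c = (0, 19/7, -15/44, 1)
Ac = (0, 0, -19/28, 937/1232)
Σ b_i: 29/13·1 + (-4/5)·1 + 19/8·1 + 11/4·1 = 3409/520 ≠ 1 ⇒ order 0.

0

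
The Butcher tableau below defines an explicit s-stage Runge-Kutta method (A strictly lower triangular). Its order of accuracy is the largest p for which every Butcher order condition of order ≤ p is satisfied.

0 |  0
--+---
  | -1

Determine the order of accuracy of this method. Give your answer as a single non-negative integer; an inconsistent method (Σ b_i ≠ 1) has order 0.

0

b = (-1)
c = (0)
Σ b_i: (-1)·1 = -1 ≠ 1 ⇒ order 0.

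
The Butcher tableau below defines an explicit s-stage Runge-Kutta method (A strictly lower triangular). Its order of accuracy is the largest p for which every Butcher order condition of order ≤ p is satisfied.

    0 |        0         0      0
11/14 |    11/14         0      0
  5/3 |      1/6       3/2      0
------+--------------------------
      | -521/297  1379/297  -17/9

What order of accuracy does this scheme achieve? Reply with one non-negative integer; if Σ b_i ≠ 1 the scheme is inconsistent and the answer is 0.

2

b = (-521/297, 1379/297, -17/9)
c = (0, 11/14, 5/3)
Ac = (0, 0, 33/28)
Σ b_i: (-521/297)·1 + 1379/297·1 + (-17/9)·1 = 1 ✓
b·c: 1379/297·11/14 + (-17/9)·5/3 = 1/2 ✓
b·c²: 1379/297·121/196 + (-17/9)·25/9 = -5399/2268 ≠ 1/3 ⇒ order 2.
b·Ac: (-17/9)·33/28 = -187/84 ≠ 1/6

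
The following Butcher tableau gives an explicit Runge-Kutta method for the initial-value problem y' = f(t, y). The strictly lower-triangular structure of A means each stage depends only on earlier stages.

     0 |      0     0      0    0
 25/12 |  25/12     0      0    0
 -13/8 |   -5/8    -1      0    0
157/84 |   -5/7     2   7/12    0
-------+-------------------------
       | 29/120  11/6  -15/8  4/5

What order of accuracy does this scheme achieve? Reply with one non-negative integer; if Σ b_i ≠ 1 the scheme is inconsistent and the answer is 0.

1

b = (29/120, 11/6, -15/8, 4/5)
c = (0, 25/12, -13/8, 157/84)
Ac = (0, 0, -25/12, 103/32)
Σ b_i: 29/120·1 + 11/6·1 + (-15/8)·1 + 4/5·1 = 1 ✓
b·c: 11/6·25/12 + (-15/8)·(-13/8) + 4/5·157/84 = 168569/20160 ≠ 1/2 ⇒ order 1.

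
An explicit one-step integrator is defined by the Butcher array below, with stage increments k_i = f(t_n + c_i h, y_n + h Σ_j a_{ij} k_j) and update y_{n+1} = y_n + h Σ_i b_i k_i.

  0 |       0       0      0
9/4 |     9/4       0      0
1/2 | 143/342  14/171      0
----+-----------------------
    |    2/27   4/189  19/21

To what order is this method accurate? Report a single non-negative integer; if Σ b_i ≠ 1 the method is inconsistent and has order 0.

b = (2/27, 4/189, 19/21)
c = (0, 9/4, 1/2)
Ac = (0, 0, 7/38)
Σ b_i: 2/27·1 + 4/189·1 + 19/21·1 = 1 ✓
b·c: 4/189·9/4 + 19/21·1/2 = 1/2 ✓
b·c²: 4/189·81/16 + 19/21·1/4 = 1/3 ✓
b·Ac: 19/21·7/38 = 1/6 ✓; 3 stages ⇒ order 3.

3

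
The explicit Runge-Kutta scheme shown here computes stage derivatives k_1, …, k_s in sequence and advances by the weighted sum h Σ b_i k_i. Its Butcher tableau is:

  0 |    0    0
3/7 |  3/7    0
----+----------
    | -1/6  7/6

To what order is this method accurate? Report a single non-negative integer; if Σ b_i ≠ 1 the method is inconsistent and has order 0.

2

b = (-1/6, 7/6)
c = (0, 3/7)
Σ b_i: (-1/6)·1 + 7/6·1 = 1 ✓
b·c: 7/6·3/7 = 1/2 ✓; 2 stages ⇒ order 2.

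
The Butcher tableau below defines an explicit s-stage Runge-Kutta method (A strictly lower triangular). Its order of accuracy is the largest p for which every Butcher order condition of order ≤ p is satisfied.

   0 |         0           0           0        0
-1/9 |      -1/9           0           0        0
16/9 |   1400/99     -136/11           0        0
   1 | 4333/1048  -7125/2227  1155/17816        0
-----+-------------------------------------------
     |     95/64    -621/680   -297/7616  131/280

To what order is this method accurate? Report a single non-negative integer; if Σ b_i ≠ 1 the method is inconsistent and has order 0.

b = (95/64, -621/680, -297/7616, 131/280)
c = (0, -1/9, 16/9, 1)
Ac = (0, 0, 136/99, 185/393)
Σ b_i: 95/64·1 + (-621/680)·1 + (-297/7616)·1 + 131/280·1 = 1 ✓
b·c: (-621/680)·(-1/9) + (-297/7616)·16/9 + 131/280·1 = 1/2 ✓
b·c²: (-621/680)·1/81 + (-297/7616)·256/81 + 131/280·1 = 1/3 ✓
b·Ac: (-297/7616)·136/99 + 131/280·185/393 = 1/6 ✓
b·c³: (-621/680)·(-1/729) + (-297/7616)·4096/729 + 131/280·1 = 1/4 ✓
b·(c∘Ac): (-297/7616)·2176/891 + 131/280·185/393 = 1/8 ✓
b·Ac²: (-297/7616)·(-136/891) + 131/280·65/393 = 1/12 ✓
b·A²c: 131/280·35/393 = 1/24 ✓; 4 stages ⇒ order 4.

4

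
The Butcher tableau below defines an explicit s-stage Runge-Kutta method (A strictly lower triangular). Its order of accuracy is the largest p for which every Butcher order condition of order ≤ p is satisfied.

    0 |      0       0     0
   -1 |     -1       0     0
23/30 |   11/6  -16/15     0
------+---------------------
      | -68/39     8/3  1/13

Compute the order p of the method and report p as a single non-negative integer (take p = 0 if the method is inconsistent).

1

b = (-68/39, 8/3, 1/13)
c = (0, -1, 23/30)
Ac = (0, 0, 16/15)
Σ b_i: (-68/39)·1 + 8/3·1 + 1/13·1 = 1 ✓
b·c: 8/3·(-1) + 1/13·23/30 = -339/130 ≠ 1/2 ⇒ order 1.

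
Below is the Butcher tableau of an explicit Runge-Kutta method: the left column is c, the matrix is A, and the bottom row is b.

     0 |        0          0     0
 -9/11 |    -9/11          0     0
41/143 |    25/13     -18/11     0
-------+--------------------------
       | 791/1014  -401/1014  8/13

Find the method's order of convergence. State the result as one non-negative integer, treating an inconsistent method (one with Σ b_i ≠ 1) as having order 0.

b = (791/1014, -401/1014, 8/13)
c = (0, -9/11, 41/143)
Ac = (0, 0, 162/121)
Σ b_i: 791/1014·1 + (-401/1014)·1 + 8/13·1 = 1 ✓
b·c: (-401/1014)·(-9/11) + 8/13·41/143 = 1/2 ✓
b·c²: (-401/1014)·81/121 + 8/13·1681/20449 = -113855/531674 ≠ 1/3 ⇒ order 2.
b·Ac: 8/13·162/121 = 1296/1573 ≠ 1/6

2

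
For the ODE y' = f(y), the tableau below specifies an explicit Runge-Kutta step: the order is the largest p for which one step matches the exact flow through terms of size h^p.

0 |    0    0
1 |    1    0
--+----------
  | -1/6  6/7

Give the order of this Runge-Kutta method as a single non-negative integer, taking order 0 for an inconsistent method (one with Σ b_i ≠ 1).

b = (-1/6, 6/7)
c = (0, 1)
Σ b_i: (-1/6)·1 + 6/7·1 = 29/42 ≠ 1 ⇒ order 0.

0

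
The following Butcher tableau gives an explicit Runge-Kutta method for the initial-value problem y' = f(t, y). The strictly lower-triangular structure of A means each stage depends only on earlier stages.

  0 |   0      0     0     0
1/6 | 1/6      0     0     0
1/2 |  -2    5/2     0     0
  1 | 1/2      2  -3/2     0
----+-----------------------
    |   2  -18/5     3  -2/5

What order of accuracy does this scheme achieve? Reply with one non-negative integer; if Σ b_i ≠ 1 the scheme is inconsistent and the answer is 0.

2

b = (2, -18/5, 3, -2/5)
c = (0, 1/6, 1/2, 1)
Ac = (0, 0, 5/12, -5/12)
Σ b_i: 2·1 + (-18/5)·1 + 3·1 + (-2/5)·1 = 1 ✓
b·c: (-18/5)·1/6 + 3·1/2 + (-2/5)·1 = 1/2 ✓
b·c²: (-18/5)·1/36 + 3·1/4 + (-2/5)·1 = 1/4 ≠ 1/3 ⇒ order 2.
b·Ac: 3·5/12 + (-2/5)·(-5/12) = 17/12 ≠ 1/6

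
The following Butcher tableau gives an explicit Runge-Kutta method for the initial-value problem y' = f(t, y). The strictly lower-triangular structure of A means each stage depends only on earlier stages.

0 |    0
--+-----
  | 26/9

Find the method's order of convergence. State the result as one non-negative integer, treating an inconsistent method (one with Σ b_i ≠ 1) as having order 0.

0

b = (26/9)
c = (0)
Σ b_i: 26/9·1 = 26/9 ≠ 1 ⇒ order 0.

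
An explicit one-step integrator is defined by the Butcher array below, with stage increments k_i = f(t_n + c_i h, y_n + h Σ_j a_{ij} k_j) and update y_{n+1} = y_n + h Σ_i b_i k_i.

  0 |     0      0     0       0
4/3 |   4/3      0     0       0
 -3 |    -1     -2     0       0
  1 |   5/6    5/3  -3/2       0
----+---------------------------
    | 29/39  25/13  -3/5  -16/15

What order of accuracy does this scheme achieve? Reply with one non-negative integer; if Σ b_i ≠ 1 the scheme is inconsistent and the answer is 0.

1

b = (29/39, 25/13, -3/5, -16/15)
c = (0, 4/3, -3, 1)
Ac = (0, 0, -8/3, 121/18)
Σ b_i: 29/39·1 + 25/13·1 + (-3/5)·1 + (-16/15)·1 = 1 ✓
b·c: 25/13·4/3 + (-3/5)·(-3) + (-16/15)·1 = 643/195 ≠ 1/2 ⇒ order 1.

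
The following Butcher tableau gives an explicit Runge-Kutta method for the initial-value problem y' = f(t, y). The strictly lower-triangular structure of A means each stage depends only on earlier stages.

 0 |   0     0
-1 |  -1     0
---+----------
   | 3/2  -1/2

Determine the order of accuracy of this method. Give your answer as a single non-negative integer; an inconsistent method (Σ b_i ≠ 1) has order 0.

2

b = (3/2, -1/2)
c = (0, -1)
Σ b_i: 3/2·1 + (-1/2)·1 = 1 ✓
b·c: (-1/2)·(-1) = 1/2 ✓; 2 stages ⇒ order 2.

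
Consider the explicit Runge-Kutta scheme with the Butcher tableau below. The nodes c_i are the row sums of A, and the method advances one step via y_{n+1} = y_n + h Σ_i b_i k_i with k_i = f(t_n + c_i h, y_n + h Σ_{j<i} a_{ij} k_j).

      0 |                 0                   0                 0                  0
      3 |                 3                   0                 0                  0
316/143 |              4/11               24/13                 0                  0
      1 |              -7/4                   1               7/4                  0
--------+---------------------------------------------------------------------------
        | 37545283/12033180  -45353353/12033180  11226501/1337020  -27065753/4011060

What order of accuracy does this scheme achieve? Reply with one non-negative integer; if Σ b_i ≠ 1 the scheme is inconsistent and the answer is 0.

3

b = (37545283/12033180, -45353353/12033180, 11226501/1337020, -27065753/4011060)
c = (0, 3, 316/143, 1)
Ac = (0, 0, 72/13, 982/143)
Σ b_i: 37545283/12033180·1 + (-45353353/12033180)·1 + 11226501/1337020·1 + (-27065753/4011060)·1 = 1 ✓
b·c: (-45353353/12033180)·3 + 11226501/1337020·316/143 + (-27065753/4011060)·1 = 1/2 ✓
b·c²: (-45353353/12033180)·9 + 11226501/1337020·99856/20449 + (-27065753/4011060)·1 = 1/3 ✓
b·Ac: 11226501/1337020·72/13 + (-27065753/4011060)·982/143 = 1/6 ✓
b·c³: (-45353353/12033180)·27 + 11226501/1337020·31554496/2924207 + (-27065753/4011060)·1 = -5134956539/286790790 ≠ 1/4 ⇒ order 3.
b·(c∘Ac): 11226501/1337020·22752/1859 + (-27065753/4011060)·982/143 = 113166931/2005530 ≠ 1/8
b·Ac²: 11226501/1337020·216/13 + (-27065753/4011060)·358789/20449 = 12114146309/573581580 ≠ 1/12
b·A²c: (-27065753/4011060)·126/13 = -43721601/668510 ≠ 1/24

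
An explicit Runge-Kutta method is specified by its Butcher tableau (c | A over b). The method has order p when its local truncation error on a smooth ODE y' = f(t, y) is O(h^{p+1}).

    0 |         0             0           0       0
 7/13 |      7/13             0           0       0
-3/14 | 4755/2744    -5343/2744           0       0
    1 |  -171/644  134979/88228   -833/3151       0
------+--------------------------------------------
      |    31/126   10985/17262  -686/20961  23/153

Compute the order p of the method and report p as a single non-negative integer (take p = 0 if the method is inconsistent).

4

b = (31/126, 10985/17262, -686/20961, 23/153)
c = (0, 7/13, -3/14, 1)
Ac = (0, 0, -411/392, 81/92)
Σ b_i: 31/126·1 + 10985/17262·1 + (-686/20961)·1 + 23/153·1 = 1 ✓
b·c: 10985/17262·7/13 + (-686/20961)·(-3/14) + 23/153·1 = 1/2 ✓
b·c²: 10985/17262·49/169 + (-686/20961)·9/196 + 23/153·1 = 1/3 ✓
b·Ac: (-686/20961)·(-411/392) + 23/153·81/92 = 1/6 ✓
b·c³: 10985/17262·343/2197 + (-686/20961)·(-27/2744) + 23/153·1 = 1/4 ✓
b·(c∘Ac): (-686/20961)·1233/5488 + 23/153·81/92 = 1/8 ✓
b·Ac²: (-686/20961)·(-411/728) + 23/153·129/299 = 1/12 ✓
b·A²c: 23/153·51/184 = 1/24 ✓; 4 stages ⇒ order 4.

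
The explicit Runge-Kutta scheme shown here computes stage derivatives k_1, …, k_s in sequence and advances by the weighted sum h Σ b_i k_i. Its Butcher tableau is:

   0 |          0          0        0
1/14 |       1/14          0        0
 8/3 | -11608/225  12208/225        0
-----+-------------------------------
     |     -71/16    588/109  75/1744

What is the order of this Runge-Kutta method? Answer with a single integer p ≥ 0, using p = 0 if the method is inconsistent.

b = (-71/16, 588/109, 75/1744)
c = (0, 1/14, 8/3)
Ac = (0, 0, 872/225)
Σ b_i: (-71/16)·1 + 588/109·1 + 75/1744·1 = 1 ✓
b·c: 588/109·1/14 + 75/1744·8/3 = 1/2 ✓
b·c²: 588/109·1/196 + 75/1744·64/9 = 1/3 ✓
b·Ac: 75/1744·872/225 = 1/6 ✓; 3 stages ⇒ order 3.

3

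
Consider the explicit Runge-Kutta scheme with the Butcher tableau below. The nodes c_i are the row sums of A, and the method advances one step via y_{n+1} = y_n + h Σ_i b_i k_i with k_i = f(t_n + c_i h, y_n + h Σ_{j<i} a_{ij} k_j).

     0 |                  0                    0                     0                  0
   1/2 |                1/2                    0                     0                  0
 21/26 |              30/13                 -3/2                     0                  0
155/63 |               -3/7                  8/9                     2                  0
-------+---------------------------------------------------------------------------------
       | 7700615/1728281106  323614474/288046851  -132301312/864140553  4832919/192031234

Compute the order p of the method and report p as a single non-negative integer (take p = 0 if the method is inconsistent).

3

b = (7700615/1728281106, 323614474/288046851, -132301312/864140553, 4832919/192031234)
c = (0, 1/2, 21/26, 155/63)
Ac = (0, 0, -3/4, 241/117)
Σ b_i: 7700615/1728281106·1 + 323614474/288046851·1 + (-132301312/864140553)·1 + 4832919/192031234·1 = 1 ✓
b·c: 323614474/288046851·1/2 + (-132301312/864140553)·21/26 + 4832919/192031234·155/63 = 1/2 ✓
b·c²: 323614474/288046851·1/4 + (-132301312/864140553)·441/676 + 4832919/192031234·24025/3969 = 1/3 ✓
b·Ac: (-132301312/864140553)·(-3/4) + 4832919/192031234·241/117 = 1/6 ✓
b·c³: 323614474/288046851·1/8 + (-132301312/864140553)·9261/17576 + 4832919/192031234·3723875/250047 = 410081795909/943641483876 ≠ 1/4 ⇒ order 3.
b·(c∘Ac): (-132301312/864140553)·(-63/104) + 4832919/192031234·37355/7371 = 126906661/576093702 ≠ 1/8
b·Ac²: (-132301312/864140553)·(-3/8) + 4832919/192031234·4645/3042 = 1435571573/14978436252 ≠ 1/12
b·A²c: 4832919/192031234·(-3/2) = -14498757/384062468 ≠ 1/24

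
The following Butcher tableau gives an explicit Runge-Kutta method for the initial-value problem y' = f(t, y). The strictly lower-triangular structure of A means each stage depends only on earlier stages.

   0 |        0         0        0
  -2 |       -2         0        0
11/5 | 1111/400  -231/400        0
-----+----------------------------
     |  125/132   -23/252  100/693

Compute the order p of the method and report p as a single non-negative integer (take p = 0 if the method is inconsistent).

3

b = (125/132, -23/252, 100/693)
c = (0, -2, 11/5)
Ac = (0, 0, 231/200)
Σ b_i: 125/132·1 + (-23/252)·1 + 100/693·1 = 1 ✓
b·c: (-23/252)·(-2) + 100/693·11/5 = 1/2 ✓
b·c²: (-23/252)·4 + 100/693·121/25 = 1/3 ✓
b·Ac: 100/693·231/200 = 1/6 ✓; 3 stages ⇒ order 3.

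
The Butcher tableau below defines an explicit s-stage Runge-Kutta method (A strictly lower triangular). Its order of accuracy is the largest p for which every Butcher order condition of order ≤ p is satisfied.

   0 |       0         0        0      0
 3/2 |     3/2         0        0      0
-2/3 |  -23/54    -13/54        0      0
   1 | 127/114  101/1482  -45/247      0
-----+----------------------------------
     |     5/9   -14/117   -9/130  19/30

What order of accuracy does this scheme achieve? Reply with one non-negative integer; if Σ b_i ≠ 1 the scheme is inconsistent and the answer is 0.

b = (5/9, -14/117, -9/130, 19/30)
c = (0, 3/2, -2/3, 1)
Ac = (0, 0, -13/36, 17/76)
Σ b_i: 5/9·1 + (-14/117)·1 + (-9/130)·1 + 19/30·1 = 1 ✓
b·c: (-14/117)·3/2 + (-9/130)·(-2/3) + 19/30·1 = 1/2 ✓
b·c²: (-14/117)·9/4 + (-9/130)·4/9 + 19/30·1 = 1/3 ✓
b·Ac: (-9/130)·(-13/36) + 19/30·17/76 = 1/6 ✓
b·c³: (-14/117)·27/8 + (-9/130)·(-8/27) + 19/30·1 = 1/4 ✓
b·(c∘Ac): (-9/130)·13/54 + 19/30·17/76 = 1/8 ✓
b·Ac²: (-9/130)·(-13/24) + 19/30·11/152 = 1/12 ✓
b·A²c: 19/30·5/76 = 1/24 ✓; 4 stages ⇒ order 4.

4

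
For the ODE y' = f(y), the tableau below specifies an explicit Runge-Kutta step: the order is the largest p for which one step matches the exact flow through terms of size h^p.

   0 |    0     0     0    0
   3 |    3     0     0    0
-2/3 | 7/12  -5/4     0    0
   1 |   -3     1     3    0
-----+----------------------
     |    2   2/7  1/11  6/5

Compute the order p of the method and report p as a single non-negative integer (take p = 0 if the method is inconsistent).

b = (2, 2/7, 1/11, 6/5)
c = (0, 3, -2/3, 1)
Ac = (0, 0, -15/4, 1)
Σ b_i: 2·1 + 2/7·1 + 1/11·1 + 6/5·1 = 1377/385 ≠ 1 ⇒ order 0.

0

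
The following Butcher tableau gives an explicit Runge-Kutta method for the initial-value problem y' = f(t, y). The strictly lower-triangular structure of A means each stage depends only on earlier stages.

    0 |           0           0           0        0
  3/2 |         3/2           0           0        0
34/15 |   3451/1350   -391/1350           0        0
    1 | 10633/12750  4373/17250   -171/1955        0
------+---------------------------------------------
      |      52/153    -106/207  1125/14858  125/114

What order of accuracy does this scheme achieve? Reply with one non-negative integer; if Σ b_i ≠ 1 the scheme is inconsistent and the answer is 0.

4

b = (52/153, -106/207, 1125/14858, 125/114)
c = (0, 3/2, 34/15, 1)
Ac = (0, 0, -391/900, 91/500)
Σ b_i: 52/153·1 + (-106/207)·1 + 1125/14858·1 + 125/114·1 = 1 ✓
b·c: (-106/207)·3/2 + 1125/14858·34/15 + 125/114·1 = 1/2 ✓
b·c²: (-106/207)·9/4 + 1125/14858·1156/225 + 125/114·1 = 1/3 ✓
b·Ac: 1125/14858·(-391/900) + 125/114·91/500 = 1/6 ✓
b·c³: (-106/207)·27/8 + 1125/14858·39304/3375 + 125/114·1 = 1/4 ✓
b·(c∘Ac): 1125/14858·(-6647/6750) + 125/114·91/500 = 1/8 ✓
b·Ac²: 1125/14858·(-391/600) + 125/114·121/1000 = 1/12 ✓
b·A²c: 125/114·19/500 = 1/24 ✓; 4 stages ⇒ order 4.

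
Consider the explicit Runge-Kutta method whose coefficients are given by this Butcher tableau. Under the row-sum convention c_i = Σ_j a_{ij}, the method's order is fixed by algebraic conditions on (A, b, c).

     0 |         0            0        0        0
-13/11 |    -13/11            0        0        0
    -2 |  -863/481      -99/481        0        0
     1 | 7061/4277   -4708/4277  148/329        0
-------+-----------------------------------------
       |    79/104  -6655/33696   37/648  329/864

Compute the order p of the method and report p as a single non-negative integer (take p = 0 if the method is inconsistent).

4

b = (79/104, -6655/33696, 37/648, 329/864)
c = (0, -13/11, -2, 1)
Ac = (0, 0, 9/37, 132/329)
Σ b_i: 79/104·1 + (-6655/33696)·1 + 37/648·1 + 329/864·1 = 1 ✓
b·c: (-6655/33696)·(-13/11) + 37/648·(-2) + 329/864·1 = 1/2 ✓
b·c²: (-6655/33696)·169/121 + 37/648·4 + 329/864·1 = 1/3 ✓
b·Ac: 37/648·9/37 + 329/864·132/329 = 1/6 ✓
b·c³: (-6655/33696)·(-2197/1331) + 37/648·(-8) + 329/864·1 = 1/4 ✓
b·(c∘Ac): 37/648·(-18/37) + 329/864·132/329 = 1/8 ✓
b·Ac²: 37/648·(-117/407) + 329/864·948/3619 = 1/12 ✓
b·A²c: 329/864·36/329 = 1/24 ✓; 4 stages ⇒ order 4.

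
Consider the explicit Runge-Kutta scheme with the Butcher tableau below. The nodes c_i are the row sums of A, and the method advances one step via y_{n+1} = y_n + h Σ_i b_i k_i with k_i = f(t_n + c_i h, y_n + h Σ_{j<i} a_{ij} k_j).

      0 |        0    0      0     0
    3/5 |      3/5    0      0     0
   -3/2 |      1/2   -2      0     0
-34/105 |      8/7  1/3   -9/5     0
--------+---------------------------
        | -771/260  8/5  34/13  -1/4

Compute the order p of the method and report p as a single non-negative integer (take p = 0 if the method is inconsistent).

1

b = (-771/260, 8/5, 34/13, -1/4)
c = (0, 3/5, -3/2, -34/105)
Ac = (0, 0, -6/5, 29/10)
Σ b_i: (-771/260)·1 + 8/5·1 + 34/13·1 + (-1/4)·1 = 1 ✓
b·c: 8/5·3/5 + 34/13·(-3/2) + (-1/4)·(-34/105) = -39341/13650 ≠ 1/2 ⇒ order 1.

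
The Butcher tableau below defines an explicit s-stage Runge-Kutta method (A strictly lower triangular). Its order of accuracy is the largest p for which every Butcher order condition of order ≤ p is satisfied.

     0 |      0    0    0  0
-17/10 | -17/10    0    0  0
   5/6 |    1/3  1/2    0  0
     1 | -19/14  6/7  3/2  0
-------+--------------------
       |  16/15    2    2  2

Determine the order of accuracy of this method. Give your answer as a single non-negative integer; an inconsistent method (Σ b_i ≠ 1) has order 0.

b = (16/15, 2, 2, 2)
c = (0, -17/10, 5/6, 1)
Ac = (0, 0, -17/20, -29/140)
Σ b_i: 16/15·1 + 2·1 + 2·1 + 2·1 = 106/15 ≠ 1 ⇒ order 0.

0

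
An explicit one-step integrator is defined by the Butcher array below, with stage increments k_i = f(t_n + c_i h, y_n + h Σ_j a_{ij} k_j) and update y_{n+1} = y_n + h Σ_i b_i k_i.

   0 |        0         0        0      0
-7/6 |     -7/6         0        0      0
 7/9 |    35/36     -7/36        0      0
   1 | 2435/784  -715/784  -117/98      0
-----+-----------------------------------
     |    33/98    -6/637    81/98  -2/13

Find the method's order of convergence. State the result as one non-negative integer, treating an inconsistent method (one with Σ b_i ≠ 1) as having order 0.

b = (33/98, -6/637, 81/98, -2/13)
c = (0, -7/6, 7/9, 1)
Ac = (0, 0, 49/216, 13/96)
Σ b_i: 33/98·1 + (-6/637)·1 + 81/98·1 + (-2/13)·1 = 1 ✓
b·c: (-6/637)·(-7/6) + 81/98·7/9 + (-2/13)·1 = 1/2 ✓
b·c²: (-6/637)·49/36 + 81/98·49/81 + (-2/13)·1 = 1/3 ✓
b·Ac: 81/98·49/216 + (-2/13)·13/96 = 1/6 ✓
b·c³: (-6/637)·(-343/216) + 81/98·343/729 + (-2/13)·1 = 1/4 ✓
b·(c∘Ac): 81/98·343/1944 + (-2/13)·13/96 = 1/8 ✓
b·Ac²: 81/98·(-343/1296) + (-2/13)·(-377/192) = 1/12 ✓
b·A²c: (-2/13)·(-13/48) = 1/24 ✓; 4 stages ⇒ order 4.

4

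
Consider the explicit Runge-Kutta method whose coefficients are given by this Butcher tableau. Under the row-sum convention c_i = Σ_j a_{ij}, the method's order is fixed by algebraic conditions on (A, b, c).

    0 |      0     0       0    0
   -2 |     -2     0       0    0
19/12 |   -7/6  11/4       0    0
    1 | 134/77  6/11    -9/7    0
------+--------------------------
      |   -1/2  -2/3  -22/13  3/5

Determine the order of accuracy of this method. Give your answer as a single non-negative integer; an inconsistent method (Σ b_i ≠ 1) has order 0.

b = (-1/2, -2/3, -22/13, 3/5)
c = (0, -2, 19/12, 1)
Ac = (0, 0, -11/2, -963/308)
Σ b_i: (-1/2)·1 + (-2/3)·1 + (-22/13)·1 + 3/5·1 = -881/390 ≠ 1 ⇒ order 0.

0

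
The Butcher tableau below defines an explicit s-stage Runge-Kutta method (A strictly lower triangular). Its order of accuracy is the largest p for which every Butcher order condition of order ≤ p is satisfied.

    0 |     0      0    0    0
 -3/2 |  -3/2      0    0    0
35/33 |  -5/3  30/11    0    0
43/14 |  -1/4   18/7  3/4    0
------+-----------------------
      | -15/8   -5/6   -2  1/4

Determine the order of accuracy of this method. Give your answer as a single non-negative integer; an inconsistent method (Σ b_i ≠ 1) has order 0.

0

b = (-15/8, -5/6, -2, 1/4)
c = (0, -3/2, 35/33, 43/14)
Ac = (0, 0, -45/11, -943/308)
Σ b_i: (-15/8)·1 + (-5/6)·1 + (-2)·1 + 1/4·1 = -107/24 ≠ 1 ⇒ order 0.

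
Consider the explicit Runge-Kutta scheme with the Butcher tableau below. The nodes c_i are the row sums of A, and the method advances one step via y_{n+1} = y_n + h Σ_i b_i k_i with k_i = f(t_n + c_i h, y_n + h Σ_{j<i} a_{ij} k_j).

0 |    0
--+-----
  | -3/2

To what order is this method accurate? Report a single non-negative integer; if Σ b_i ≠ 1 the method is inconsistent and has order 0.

0

b = (-3/2)
c = (0)
Σ b_i: (-3/2)·1 = -3/2 ≠ 1 ⇒ order 0.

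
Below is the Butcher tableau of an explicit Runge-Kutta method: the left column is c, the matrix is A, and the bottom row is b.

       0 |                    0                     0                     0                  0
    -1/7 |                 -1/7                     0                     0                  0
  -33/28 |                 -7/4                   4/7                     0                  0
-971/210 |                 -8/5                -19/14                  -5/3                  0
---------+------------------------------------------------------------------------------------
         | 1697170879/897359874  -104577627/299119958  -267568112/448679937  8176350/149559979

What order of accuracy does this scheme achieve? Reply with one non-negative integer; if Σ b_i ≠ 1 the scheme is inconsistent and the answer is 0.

b = (1697170879/897359874, -104577627/299119958, -267568112/448679937, 8176350/149559979)
c = (0, -1/7, -33/28, -971/210)
Ac = (0, 0, -4/49, 423/196)
Σ b_i: 1697170879/897359874·1 + (-104577627/299119958)·1 + (-267568112/448679937)·1 + 8176350/149559979·1 = 1 ✓
b·c: (-104577627/299119958)·(-1/7) + (-267568112/448679937)·(-33/28) + 8176350/149559979·(-971/210) = 1/2 ✓
b·c²: (-104577627/299119958)·1/49 + (-267568112/448679937)·1089/784 + 8176350/149559979·942841/44100 = 1/3 ✓
b·Ac: (-267568112/448679937)·(-4/49) + 8176350/149559979·423/196 = 1/6 ✓
b·c³: (-104577627/299119958)·(-1/343) + (-267568112/448679937)·(-35937/21952) + 8176350/149559979·(-915498611/9261000) = -1459960045078/329779753695 ≠ 1/4 ⇒ order 3.
b·(c∘Ac): (-267568112/448679937)·33/343 + 8176350/149559979·(-136911/13720) = -17673746059/29313755884 ≠ 1/8
b·Ac²: (-267568112/448679937)·4/343 + 8176350/149559979·(-12857/5488) = -3392799541/25126076472 ≠ 1/12
b·A²c: 8176350/149559979·20/147 = 7787000/1046919853 ≠ 1/24

3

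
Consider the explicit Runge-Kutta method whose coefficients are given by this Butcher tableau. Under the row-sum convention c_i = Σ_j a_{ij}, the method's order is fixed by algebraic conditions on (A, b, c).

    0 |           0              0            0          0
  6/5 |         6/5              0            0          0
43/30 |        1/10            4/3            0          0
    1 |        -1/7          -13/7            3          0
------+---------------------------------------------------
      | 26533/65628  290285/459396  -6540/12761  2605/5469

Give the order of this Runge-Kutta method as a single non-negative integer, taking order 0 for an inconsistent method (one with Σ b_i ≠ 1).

3

b = (26533/65628, 290285/459396, -6540/12761, 2605/5469)
c = (0, 6/5, 43/30, 1)
Ac = (0, 0, 8/5, 29/14)
Σ b_i: 26533/65628·1 + 290285/459396·1 + (-6540/12761)·1 + 2605/5469·1 = 1 ✓
b·c: 290285/459396·6/5 + (-6540/12761)·43/30 + 2605/5469·1 = 1/2 ✓
b·c²: 290285/459396·36/25 + (-6540/12761)·1849/900 + 2605/5469·1 = 1/3 ✓
b·Ac: (-6540/12761)·8/5 + 2605/5469·29/14 = 1/6 ✓
b·c³: 290285/459396·216/125 + (-6540/12761)·79507/27000 + 2605/5469·1 = 48449/820350 ≠ 1/4 ⇒ order 3.
b·(c∘Ac): (-6540/12761)·172/75 + 2605/5469·29/14 = -72227/382830 ≠ 1/8
b·Ac²: (-6540/12761)·48/25 + 2605/5469·7327/2100 = 222449/328140 ≠ 1/12
b·A²c: 2605/5469·24/5 = 4168/1823 ≠ 1/24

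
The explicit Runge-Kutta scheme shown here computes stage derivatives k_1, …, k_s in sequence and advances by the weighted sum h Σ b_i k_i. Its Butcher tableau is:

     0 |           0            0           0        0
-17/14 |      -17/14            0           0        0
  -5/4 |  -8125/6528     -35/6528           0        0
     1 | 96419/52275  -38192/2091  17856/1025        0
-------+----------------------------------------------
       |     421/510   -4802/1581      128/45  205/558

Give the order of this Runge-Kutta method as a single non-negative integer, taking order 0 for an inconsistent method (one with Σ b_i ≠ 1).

4

b = (421/510, -4802/1581, 128/45, 205/558)
c = (0, -17/14, -5/4, 1)
Ac = (0, 0, 5/768, 248/615)
Σ b_i: 421/510·1 + (-4802/1581)·1 + 128/45·1 + 205/558·1 = 1 ✓
b·c: (-4802/1581)·(-17/14) + 128/45·(-5/4) + 205/558·1 = 1/2 ✓
b·c²: (-4802/1581)·289/196 + 128/45·25/16 + 205/558·1 = 1/3 ✓
b·Ac: 128/45·5/768 + 205/558·248/615 = 1/6 ✓
b·c³: (-4802/1581)·(-4913/2744) + 128/45·(-125/64) + 205/558·1 = 1/4 ✓
b·(c∘Ac): 128/45·(-25/3072) + 205/558·248/615 = 1/8 ✓
b·Ac²: 128/45·(-85/10752) + 205/558·248/861 = 1/12 ✓
b·A²c: 205/558·93/820 = 1/24 ✓; 4 stages ⇒ order 4.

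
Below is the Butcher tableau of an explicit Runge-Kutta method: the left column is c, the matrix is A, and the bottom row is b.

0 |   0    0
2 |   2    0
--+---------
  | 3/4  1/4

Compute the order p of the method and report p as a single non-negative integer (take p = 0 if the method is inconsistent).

2

b = (3/4, 1/4)
c = (0, 2)
Σ b_i: 3/4·1 + 1/4·1 = 1 ✓
b·c: 1/4·2 = 1/2 ✓; 2 stages ⇒ order 2.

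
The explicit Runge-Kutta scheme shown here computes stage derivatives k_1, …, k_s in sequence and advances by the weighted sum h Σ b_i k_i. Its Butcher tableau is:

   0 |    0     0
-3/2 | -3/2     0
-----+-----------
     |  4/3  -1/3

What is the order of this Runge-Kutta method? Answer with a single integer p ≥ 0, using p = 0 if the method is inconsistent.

b = (4/3, -1/3)
c = (0, -3/2)
Σ b_i: 4/3·1 + (-1/3)·1 = 1 ✓
b·c: (-1/3)·(-3/2) = 1/2 ✓; 2 stages ⇒ order 2.

2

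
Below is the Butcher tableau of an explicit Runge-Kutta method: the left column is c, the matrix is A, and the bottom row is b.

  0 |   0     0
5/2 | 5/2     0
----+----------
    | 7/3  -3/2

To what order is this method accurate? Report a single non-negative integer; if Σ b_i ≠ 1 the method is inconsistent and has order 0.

0

b = (7/3, -3/2)
c = (0, 5/2)
Σ b_i: 7/3·1 + (-3/2)·1 = 5/6 ≠ 1 ⇒ order 0.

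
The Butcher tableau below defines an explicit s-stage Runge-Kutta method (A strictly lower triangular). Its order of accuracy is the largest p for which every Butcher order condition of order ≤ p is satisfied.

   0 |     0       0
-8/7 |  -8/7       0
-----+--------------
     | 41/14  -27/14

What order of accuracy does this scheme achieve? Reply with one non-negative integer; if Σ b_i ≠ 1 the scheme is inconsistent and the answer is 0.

b = (41/14, -27/14)
c = (0, -8/7)
Σ b_i: 41/14·1 + (-27/14)·1 = 1 ✓
b·c: (-27/14)·(-8/7) = 108/49 ≠ 1/2 ⇒ order 1.

1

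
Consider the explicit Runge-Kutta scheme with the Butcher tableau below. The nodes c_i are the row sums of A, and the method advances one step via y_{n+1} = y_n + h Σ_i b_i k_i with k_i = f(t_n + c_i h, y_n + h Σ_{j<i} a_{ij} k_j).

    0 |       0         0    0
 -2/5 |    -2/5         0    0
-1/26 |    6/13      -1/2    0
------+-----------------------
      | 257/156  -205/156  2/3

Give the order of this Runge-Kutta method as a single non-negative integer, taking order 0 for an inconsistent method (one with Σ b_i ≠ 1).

2

b = (257/156, -205/156, 2/3)
c = (0, -2/5, -1/26)
Ac = (0, 0, 1/5)
Σ b_i: 257/156·1 + (-205/156)·1 + 2/3·1 = 1 ✓
b·c: (-205/156)·(-2/5) + 2/3·(-1/26) = 1/2 ✓
b·c²: (-205/156)·4/25 + 2/3·1/676 = -1061/5070 ≠ 1/3 ⇒ order 2.
b·Ac: 2/3·1/5 = 2/15 ≠ 1/6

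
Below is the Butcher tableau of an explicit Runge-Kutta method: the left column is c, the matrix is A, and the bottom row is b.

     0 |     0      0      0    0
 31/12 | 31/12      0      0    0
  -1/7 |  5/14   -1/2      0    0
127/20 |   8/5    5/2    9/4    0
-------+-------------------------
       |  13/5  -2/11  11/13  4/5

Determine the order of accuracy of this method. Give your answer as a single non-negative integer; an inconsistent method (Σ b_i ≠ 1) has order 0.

b = (13/5, -2/11, 11/13, 4/5)
c = (0, 31/12, -1/7, 127/20)
Ac = (0, 0, -31/24, 1031/168)
Σ b_i: 13/5·1 + (-2/11)·1 + 11/13·1 + 4/5·1 = 2906/715 ≠ 1 ⇒ order 0.

0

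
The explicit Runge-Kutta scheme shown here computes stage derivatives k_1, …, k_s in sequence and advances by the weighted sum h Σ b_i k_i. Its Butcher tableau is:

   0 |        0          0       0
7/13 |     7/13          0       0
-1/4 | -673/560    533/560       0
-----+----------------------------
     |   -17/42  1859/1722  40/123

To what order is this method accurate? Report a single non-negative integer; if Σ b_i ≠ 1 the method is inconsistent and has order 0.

b = (-17/42, 1859/1722, 40/123)
c = (0, 7/13, -1/4)
Ac = (0, 0, 41/80)
Σ b_i: (-17/42)·1 + 1859/1722·1 + 40/123·1 = 1 ✓
b·c: 1859/1722·7/13 + 40/123·(-1/4) = 1/2 ✓
b·c²: 1859/1722·49/169 + 40/123·1/16 = 1/3 ✓
b·Ac: 40/123·41/80 = 1/6 ✓; 3 stages ⇒ order 3.

3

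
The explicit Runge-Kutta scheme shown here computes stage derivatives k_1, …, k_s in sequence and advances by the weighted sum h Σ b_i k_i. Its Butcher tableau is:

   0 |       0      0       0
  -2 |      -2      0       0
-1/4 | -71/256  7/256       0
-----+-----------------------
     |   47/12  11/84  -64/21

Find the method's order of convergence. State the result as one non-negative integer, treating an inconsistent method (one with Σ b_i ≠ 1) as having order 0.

b = (47/12, 11/84, -64/21)
c = (0, -2, -1/4)
Ac = (0, 0, -7/128)
Σ b_i: 47/12·1 + 11/84·1 + (-64/21)·1 = 1 ✓
b·c: 11/84·(-2) + (-64/21)·(-1/4) = 1/2 ✓
b·c²: 11/84·4 + (-64/21)·1/16 = 1/3 ✓
b·Ac: (-64/21)·(-7/128) = 1/6 ✓; 3 stages ⇒ order 3.

3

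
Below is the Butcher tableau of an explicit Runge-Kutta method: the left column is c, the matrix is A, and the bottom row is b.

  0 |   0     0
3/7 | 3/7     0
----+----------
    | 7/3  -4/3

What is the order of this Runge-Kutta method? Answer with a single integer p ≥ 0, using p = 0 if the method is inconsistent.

b = (7/3, -4/3)
c = (0, 3/7)
Σ b_i: 7/3·1 + (-4/3)·1 = 1 ✓
b·c: (-4/3)·3/7 = -4/7 ≠ 1/2 ⇒ order 1.

1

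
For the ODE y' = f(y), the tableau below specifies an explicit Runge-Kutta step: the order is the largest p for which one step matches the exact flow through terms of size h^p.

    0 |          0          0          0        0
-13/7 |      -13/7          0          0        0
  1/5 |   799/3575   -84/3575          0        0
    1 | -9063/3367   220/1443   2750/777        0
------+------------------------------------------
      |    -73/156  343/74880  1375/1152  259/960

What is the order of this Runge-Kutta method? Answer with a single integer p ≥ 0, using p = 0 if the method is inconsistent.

b = (-73/156, 343/74880, 1375/1152, 259/960)
c = (0, -13/7, 1/5, 1)
Ac = (0, 0, 12/275, 110/259)
Σ b_i: (-73/156)·1 + 343/74880·1 + 1375/1152·1 + 259/960·1 = 1 ✓
b·c: 343/74880·(-13/7) + 1375/1152·1/5 + 259/960·1 = 1/2 ✓
b·c²: 343/74880·169/49 + 1375/1152·1/25 + 259/960·1 = 1/3 ✓
b·Ac: 1375/1152·12/275 + 259/960·110/259 = 1/6 ✓
b·c³: 343/74880·(-2197/343) + 1375/1152·1/125 + 259/960·1 = 1/4 ✓
b·(c∘Ac): 1375/1152·12/1375 + 259/960·110/259 = 1/8 ✓
b·Ac²: 1375/1152·(-156/1925) + 259/960·1210/1813 = 1/12 ✓
b·A²c: 259/960·40/259 = 1/24 ✓; 4 stages ⇒ order 4.

4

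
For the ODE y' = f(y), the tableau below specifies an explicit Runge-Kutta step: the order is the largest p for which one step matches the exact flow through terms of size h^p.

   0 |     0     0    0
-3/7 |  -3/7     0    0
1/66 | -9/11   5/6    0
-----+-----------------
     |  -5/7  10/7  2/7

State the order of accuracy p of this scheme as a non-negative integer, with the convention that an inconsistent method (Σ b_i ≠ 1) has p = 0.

1

b = (-5/7, 10/7, 2/7)
c = (0, -3/7, 1/66)
Ac = (0, 0, -5/14)
Σ b_i: (-5/7)·1 + 10/7·1 + 2/7·1 = 1 ✓
b·c: 10/7·(-3/7) + 2/7·1/66 = -983/1617 ≠ 1/2 ⇒ order 1.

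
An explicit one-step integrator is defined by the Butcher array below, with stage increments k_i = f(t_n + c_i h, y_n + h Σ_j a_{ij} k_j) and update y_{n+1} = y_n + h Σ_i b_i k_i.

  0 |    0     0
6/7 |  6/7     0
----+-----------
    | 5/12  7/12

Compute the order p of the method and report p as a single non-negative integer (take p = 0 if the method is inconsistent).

b = (5/12, 7/12)
c = (0, 6/7)
Σ b_i: 5/12·1 + 7/12·1 = 1 ✓
b·c: 7/12·6/7 = 1/2 ✓; 2 stages ⇒ order 2.

2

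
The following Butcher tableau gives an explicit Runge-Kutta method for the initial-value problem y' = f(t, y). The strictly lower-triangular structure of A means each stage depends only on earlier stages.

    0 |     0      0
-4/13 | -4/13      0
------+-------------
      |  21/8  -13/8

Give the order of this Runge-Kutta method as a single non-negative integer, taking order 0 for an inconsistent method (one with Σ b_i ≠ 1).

b = (21/8, -13/8)
c = (0, -4/13)
Σ b_i: 21/8·1 + (-13/8)·1 = 1 ✓
b·c: (-13/8)·(-4/13) = 1/2 ✓; 2 stages ⇒ order 2.

2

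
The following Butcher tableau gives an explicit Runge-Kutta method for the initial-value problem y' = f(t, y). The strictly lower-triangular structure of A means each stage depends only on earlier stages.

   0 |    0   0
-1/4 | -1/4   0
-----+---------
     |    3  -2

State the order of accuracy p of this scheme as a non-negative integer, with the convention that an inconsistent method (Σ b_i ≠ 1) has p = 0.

2

b = (3, -2)
c = (0, -1/4)
Σ b_i: 3·1 + (-2)·1 = 1 ✓
b·c: (-2)·(-1/4) = 1/2 ✓; 2 stages ⇒ order 2.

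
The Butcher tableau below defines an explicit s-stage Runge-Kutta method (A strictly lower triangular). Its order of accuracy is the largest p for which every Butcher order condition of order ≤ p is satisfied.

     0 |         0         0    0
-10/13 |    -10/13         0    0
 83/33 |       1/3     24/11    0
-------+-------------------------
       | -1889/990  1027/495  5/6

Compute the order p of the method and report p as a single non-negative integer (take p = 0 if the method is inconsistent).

b = (-1889/990, 1027/495, 5/6)
c = (0, -10/13, 83/33)
Ac = (0, 0, -240/143)
Σ b_i: (-1889/990)·1 + 1027/495·1 + 5/6·1 = 1 ✓
b·c: 1027/495·(-10/13) + 5/6·83/33 = 1/2 ✓
b·c²: 1027/495·100/169 + 5/6·6889/1089 = 552065/84942 ≠ 1/3 ⇒ order 2.
b·Ac: 5/6·(-240/143) = -200/143 ≠ 1/6

2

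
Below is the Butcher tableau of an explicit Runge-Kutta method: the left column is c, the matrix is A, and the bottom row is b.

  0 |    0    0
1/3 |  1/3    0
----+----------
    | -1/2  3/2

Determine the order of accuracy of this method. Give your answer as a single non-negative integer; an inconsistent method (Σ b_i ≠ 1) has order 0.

b = (-1/2, 3/2)
c = (0, 1/3)
Σ b_i: (-1/2)·1 + 3/2·1 = 1 ✓
b·c: 3/2·1/3 = 1/2 ✓; 2 stages ⇒ order 2.

2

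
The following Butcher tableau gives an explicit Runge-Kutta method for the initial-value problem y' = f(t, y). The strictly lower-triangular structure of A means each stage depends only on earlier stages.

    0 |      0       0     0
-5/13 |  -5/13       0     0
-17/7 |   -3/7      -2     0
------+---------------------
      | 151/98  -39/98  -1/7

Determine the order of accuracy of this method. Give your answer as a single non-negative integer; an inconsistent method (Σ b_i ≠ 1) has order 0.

b = (151/98, -39/98, -1/7)
c = (0, -5/13, -17/7)
Ac = (0, 0, 10/13)
Σ b_i: 151/98·1 + (-39/98)·1 + (-1/7)·1 = 1 ✓
b·c: (-39/98)·(-5/13) + (-1/7)·(-17/7) = 1/2 ✓
b·c²: (-39/98)·25/169 + (-1/7)·289/49 = -8039/8918 ≠ 1/3 ⇒ order 2.
b·Ac: (-1/7)·10/13 = -10/91 ≠ 1/6

2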